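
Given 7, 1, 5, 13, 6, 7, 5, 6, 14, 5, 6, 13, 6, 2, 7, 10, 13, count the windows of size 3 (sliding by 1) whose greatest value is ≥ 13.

10

7 1 5 → max 7
1 5 13 → max 13  ≥ 13 ✓
5 13 6 → max 13  ≥ 13 ✓
13 6 7 → max 13  ≥ 13 ✓
6 7 5 → max 7
7 5 6 → max 7
5 6 14 → max 14  ≥ 13 ✓
6 14 5 → max 14  ≥ 13 ✓
14 5 6 → max 14  ≥ 13 ✓
5 6 13 → max 13  ≥ 13 ✓
6 13 6 → max 13  ≥ 13 ✓
13 6 2 → max 13  ≥ 13 ✓
6 2 7 → max 7
2 7 10 → max 10
7 10 13 → max 13  ≥ 13 ✓
10 windows satisfy the condition.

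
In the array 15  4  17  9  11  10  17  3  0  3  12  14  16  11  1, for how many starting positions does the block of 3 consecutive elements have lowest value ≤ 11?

(15, 4, 17) → min 4  ≤ 11 ✓
(4, 17, 9) → min 4  ≤ 11 ✓
(17, 9, 11) → min 9  ≤ 11 ✓
(9, 11, 10) → min 9  ≤ 11 ✓
(11, 10, 17) → min 10  ≤ 11 ✓
(10, 17, 3) → min 3  ≤ 11 ✓
(17, 3, 0) → min 0  ≤ 11 ✓
(3, 0, 3) → min 0  ≤ 11 ✓
(0, 3, 12) → min 0  ≤ 11 ✓
(3, 12, 14) → min 3  ≤ 11 ✓
(12, 14, 16) → min 12
(14, 16, 11) → min 11  ≤ 11 ✓
(16, 11, 1) → min 1  ≤ 11 ✓
12 windows satisfy the condition.

12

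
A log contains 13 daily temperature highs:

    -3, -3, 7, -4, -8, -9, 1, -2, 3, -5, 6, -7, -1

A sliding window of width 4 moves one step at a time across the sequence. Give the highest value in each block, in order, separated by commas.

7, 7, 7, 1, 1, 3, 3, 6, 6, 6

[-3, -3, 7, -4] → max 7
[-3, 7, -4, -8] → max 7
[7, -4, -8, -9] → max 7
[-4, -8, -9, 1] → max 1
[-8, -9, 1, -2] → max 1
[-9, 1, -2, 3] → max 3
[1, -2, 3, -5] → max 3
[-2, 3, -5, 6] → max 6
[3, -5, 6, -7] → max 6
[-5, 6, -7, -1] → max 6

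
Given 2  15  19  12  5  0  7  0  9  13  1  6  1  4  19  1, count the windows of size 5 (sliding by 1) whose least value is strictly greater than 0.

5

(2, 15, 19, 12, 5) → min 2  > 0 ✓
(15, 19, 12, 5, 0) → min 0
(19, 12, 5, 0, 7) → min 0
(12, 5, 0, 7, 0) → min 0
(5, 0, 7, 0, 9) → min 0
(0, 7, 0, 9, 13) → min 0
(7, 0, 9, 13, 1) → min 0
(0, 9, 13, 1, 6) → min 0
(9, 13, 1, 6, 1) → min 1  > 0 ✓
(13, 1, 6, 1, 4) → min 1  > 0 ✓
(1, 6, 1, 4, 19) → min 1  > 0 ✓
(6, 1, 4, 19, 1) → min 1  > 0 ✓
5 windows satisfy the condition.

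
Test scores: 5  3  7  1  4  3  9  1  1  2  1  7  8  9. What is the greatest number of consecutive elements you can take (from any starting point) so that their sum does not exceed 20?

add 5: [5] sum 5, len 1
add 3: [5, 3] sum 8, len 2
add 7: [5, 3, 7] sum 15, len 3
add 1: [5, 3, 7, 1] sum 16, len 4
add 4: [5, 3, 7, 1, 4] sum 20, len 5
add 3: [3, 7, 1, 4, 3] sum 18, len 5
add 9: [1, 4, 3, 9] sum 17, len 4
add 1: [1, 4, 3, 9, 1] sum 18, len 5
add 1: [1, 4, 3, 9, 1, 1] sum 19, len 6
add 2: [4, 3, 9, 1, 1, 2] sum 20, len 6
add 1: [3, 9, 1, 1, 2, 1] sum 17, len 6
add 7: [1, 1, 2, 1, 7] sum 12, len 5
add 8: [1, 1, 2, 1, 7, 8] sum 20, len 6
add 9: [8, 9] sum 17, len 2
Longest length seen: 6.

6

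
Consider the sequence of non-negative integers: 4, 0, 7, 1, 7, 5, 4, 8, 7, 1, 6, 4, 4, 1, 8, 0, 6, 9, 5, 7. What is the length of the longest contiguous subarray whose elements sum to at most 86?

Extend to the right; shrink from the left whenever the sum exceeds 86:
→ 4: sum 4, len 1
→ 0: sum 4, len 2
→ 7: sum 11, len 3
→ 1: sum 12, len 4
→ 7: sum 19, len 5
→ 5: sum 24, len 6
→ 4: sum 28, len 7
→ 8: sum 36, len 8
→ 7: sum 43, len 9
→ 1: sum 44, len 10
→ 6: sum 50, len 11
→ 4: sum 54, len 12
→ 4: sum 58, len 13
→ 1: sum 59, len 14
→ 8: sum 67, len 15
→ 0: sum 67, len 16
→ 6: sum 73, len 17
→ 9: sum 82, len 18
→ 5 (dropped 4): sum 83, len 18
→ 7 (dropped 0, 7): sum 83, len 17
Longest length seen: 18.

18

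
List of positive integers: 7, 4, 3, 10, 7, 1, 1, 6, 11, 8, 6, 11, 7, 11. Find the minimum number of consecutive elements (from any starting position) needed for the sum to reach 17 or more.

2

Extend right; whenever the sum reaches 17, record the length and shrink from the left:
add 7: running sum 7 < 17
add 4: running sum 11 < 17
add 3: running sum 14 < 17
end 3: [4, 3, 10] sum 17, len 3
end 4: [10, 7] sum 17, len 2
end 5: [10, 7, 1] sum 18, len 3
end 6: [10, 7, 1, 1] sum 19, len 4
end 7: [10, 7, 1, 1, 6] sum 25, len 5
end 8: [6, 11] sum 17, len 2
end 9: [11, 8] sum 19, len 2
end 10: [11, 8, 6] sum 25, len 3
end 11: [6, 11] sum 17, len 2
end 12: [11, 7] sum 18, len 2
end 13: [7, 11] sum 18, len 2
Shortest qualifying length: 2.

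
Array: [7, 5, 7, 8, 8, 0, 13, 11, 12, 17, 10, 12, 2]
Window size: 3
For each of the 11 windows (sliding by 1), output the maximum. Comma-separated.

(7, 5, 7) → max 7
(5, 7, 8) → max 8
(7, 8, 8) → max 8
(8, 8, 0) → max 8
(8, 0, 13) → max 13
(0, 13, 11) → max 13
(13, 11, 12) → max 13
(11, 12, 17) → max 17
(12, 17, 10) → max 17
(17, 10, 12) → max 17
(10, 12, 2) → max 12

7, 8, 8, 8, 13, 13, 13, 17, 17, 17, 12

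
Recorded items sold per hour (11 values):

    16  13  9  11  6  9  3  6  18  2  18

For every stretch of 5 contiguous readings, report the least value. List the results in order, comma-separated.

(16, 13, 9, 11, 6) → min 6
(13, 9, 11, 6, 9) → min 6
(9, 11, 6, 9, 3) → min 3
(11, 6, 9, 3, 6) → min 3
(6, 9, 3, 6, 18) → min 3
(9, 3, 6, 18, 2) → min 2
(3, 6, 18, 2, 18) → min 2

6, 6, 3, 3, 3, 2, 2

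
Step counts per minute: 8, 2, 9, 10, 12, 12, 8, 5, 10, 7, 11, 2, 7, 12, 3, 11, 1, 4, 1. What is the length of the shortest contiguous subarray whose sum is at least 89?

Extend right; whenever the sum reaches 89, record the length and shrink from the left:
add 8: running sum 8 < 89
add 2: running sum 10 < 89
add 9: running sum 19 < 89
add 10: running sum 29 < 89
add 12: running sum 41 < 89
add 12: running sum 53 < 89
add 8: running sum 61 < 89
add 5: running sum 66 < 89
add 10: running sum 76 < 89
add 7: running sum 83 < 89
add 11: shortest ending here [8, 2, 9, 10, 12, 12, 8, 5, 10, 7, 11] sum 94, len 11
add 2: shortest ending here [8, 2, 9, 10, 12, 12, 8, 5, 10, 7, 11, 2] sum 96, len 12
add 7: shortest ending here [9, 10, 12, 12, 8, 5, 10, 7, 11, 2, 7] sum 93, len 11
add 12: shortest ending here [10, 12, 12, 8, 5, 10, 7, 11, 2, 7, 12] sum 96, len 11
add 3: shortest ending here [12, 12, 8, 5, 10, 7, 11, 2, 7, 12, 3] sum 89, len 11
add 11: shortest ending here [12, 12, 8, 5, 10, 7, 11, 2, 7, 12, 3, 11] sum 100, len 12
add 1: shortest ending here [12, 8, 5, 10, 7, 11, 2, 7, 12, 3, 11, 1] sum 89, len 12
add 4: shortest ending here [12, 8, 5, 10, 7, 11, 2, 7, 12, 3, 11, 1, 4] sum 93, len 13
add 1: shortest ending here [12, 8, 5, 10, 7, 11, 2, 7, 12, 3, 11, 1, 4, 1] sum 94, len 14
Shortest qualifying length: 11.

11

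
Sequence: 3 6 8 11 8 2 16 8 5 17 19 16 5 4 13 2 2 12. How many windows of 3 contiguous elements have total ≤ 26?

(3, 6, 8) → sum 17  ≤ 26 ✓
(6, 8, 11) → sum 25  ≤ 26 ✓
(8, 11, 8) → sum 27
(11, 8, 2) → sum 21  ≤ 26 ✓
(8, 2, 16) → sum 26  ≤ 26 ✓
(2, 16, 8) → sum 26  ≤ 26 ✓
(16, 8, 5) → sum 29
(8, 5, 17) → sum 30
(5, 17, 19) → sum 41
(17, 19, 16) → sum 52
(19, 16, 5) → sum 40
(16, 5, 4) → sum 25  ≤ 26 ✓
(5, 4, 13) → sum 22  ≤ 26 ✓
(4, 13, 2) → sum 19  ≤ 26 ✓
(13, 2, 2) → sum 17  ≤ 26 ✓
(2, 2, 12) → sum 16  ≤ 26 ✓
10 windows satisfy the condition.

10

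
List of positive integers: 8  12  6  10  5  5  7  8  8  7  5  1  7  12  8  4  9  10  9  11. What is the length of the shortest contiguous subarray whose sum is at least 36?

4

add 8: running sum 8 < 36
add 12: running sum 20 < 36
add 6: running sum 26 < 36
add 10: shortest ending here [8, 12, 6, 10] sum 36, len 4
add 5: shortest ending here [8, 12, 6, 10, 5] sum 41, len 5
add 5: shortest ending here [12, 6, 10, 5, 5] sum 38, len 5
add 7: shortest ending here [12, 6, 10, 5, 5, 7] sum 45, len 6
add 8: shortest ending here [6, 10, 5, 5, 7, 8] sum 41, len 6
add 8: shortest ending here [10, 5, 5, 7, 8, 8] sum 43, len 6
add 7: shortest ending here [5, 5, 7, 8, 8, 7] sum 40, len 6
add 5: shortest ending here [5, 7, 8, 8, 7, 5] sum 40, len 6
add 1: shortest ending here [7, 8, 8, 7, 5, 1] sum 36, len 6
add 7: shortest ending here [8, 8, 7, 5, 1, 7] sum 36, len 6
add 12: shortest ending here [8, 7, 5, 1, 7, 12] sum 40, len 6
add 8: shortest ending here [7, 5, 1, 7, 12, 8] sum 40, len 6
add 4: shortest ending here [5, 1, 7, 12, 8, 4] sum 37, len 6
add 9: shortest ending here [7, 12, 8, 4, 9] sum 40, len 5
add 10: shortest ending here [12, 8, 4, 9, 10] sum 43, len 5
add 9: shortest ending here [8, 4, 9, 10, 9] sum 40, len 5
add 11: shortest ending here [9, 10, 9, 11] sum 39, len 4
Shortest qualifying length: 4.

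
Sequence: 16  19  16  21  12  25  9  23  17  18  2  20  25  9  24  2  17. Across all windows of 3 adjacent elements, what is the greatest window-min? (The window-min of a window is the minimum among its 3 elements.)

Window mins for each of the 15 positions:
(16, 19, 16) → min 16
(19, 16, 21) → min 16
(16, 21, 12) → min 12
(21, 12, 25) → min 12
(12, 25, 9) → min 9
(25, 9, 23) → min 9
(9, 23, 17) → min 9
(23, 17, 18) → min 17
(17, 18, 2) → min 2
(18, 2, 20) → min 2
(2, 20, 25) → min 2
(20, 25, 9) → min 9
(25, 9, 24) → min 9
(9, 24, 2) → min 2
(24, 2, 17) → min 2
Greatest of these is 17.

17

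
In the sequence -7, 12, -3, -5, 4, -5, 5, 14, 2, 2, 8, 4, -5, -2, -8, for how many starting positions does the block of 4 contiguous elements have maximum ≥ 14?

4

[-7, 12, -3, -5] → max 12
[12, -3, -5, 4] → max 12
[-3, -5, 4, -5] → max 4
[-5, 4, -5, 5] → max 5
[4, -5, 5, 14] → max 14  ≥ 14 ✓
[-5, 5, 14, 2] → max 14  ≥ 14 ✓
[5, 14, 2, 2] → max 14  ≥ 14 ✓
[14, 2, 2, 8] → max 14  ≥ 14 ✓
[2, 2, 8, 4] → max 8
[2, 8, 4, -5] → max 8
[8, 4, -5, -2] → max 8
[4, -5, -2, -8] → max 4
4 windows satisfy the condition.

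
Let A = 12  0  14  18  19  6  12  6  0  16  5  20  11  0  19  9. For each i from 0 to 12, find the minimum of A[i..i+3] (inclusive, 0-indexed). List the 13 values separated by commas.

0, 0, 6, 6, 6, 0, 0, 0, 0, 5, 0, 0, 0

[12, 0, 14, 18] → min 0
[0, 14, 18, 19] → min 0
[14, 18, 19, 6] → min 6
[18, 19, 6, 12] → min 6
[19, 6, 12, 6] → min 6
[6, 12, 6, 0] → min 0
[12, 6, 0, 16] → min 0
[6, 0, 16, 5] → min 0
[0, 16, 5, 20] → min 0
[16, 5, 20, 11] → min 5
[5, 20, 11, 0] → min 0
[20, 11, 0, 19] → min 0
[11, 0, 19, 9] → min 0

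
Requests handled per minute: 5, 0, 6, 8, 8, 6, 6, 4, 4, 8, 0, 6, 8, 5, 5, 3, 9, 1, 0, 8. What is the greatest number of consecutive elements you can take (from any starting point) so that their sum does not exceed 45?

10

→ 5: sum 5, len 1
→ 0: sum 5, len 2
→ 6: sum 11, len 3
→ 8: sum 19, len 4
→ 8: sum 27, len 5
→ 6: sum 33, len 6
→ 6: sum 39, len 7
→ 4: sum 43, len 8
→ 4 (dropped 5): sum 42, len 8
→ 8 (dropped 0, 6): sum 44, len 7
→ 0: sum 44, len 8
→ 6 (dropped 8): sum 42, len 8
→ 8 (dropped 8): sum 42, len 8
→ 5 (dropped 6): sum 41, len 8
→ 5 (dropped 6): sum 40, len 8
→ 3: sum 43, len 9
→ 9 (dropped 4, 4): sum 44, len 8
→ 1: sum 45, len 9
→ 0: sum 45, len 10
→ 8 (dropped 8): sum 45, len 10
Longest length seen: 10.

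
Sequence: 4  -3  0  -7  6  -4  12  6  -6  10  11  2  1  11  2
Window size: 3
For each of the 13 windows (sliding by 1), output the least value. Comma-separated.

-3, -7, -7, -7, -4, -4, -6, -6, -6, 2, 1, 1, 1

4 -3 0 → min -3
-3 0 -7 → min -7
0 -7 6 → min -7
-7 6 -4 → min -7
6 -4 12 → min -4
-4 12 6 → min -4
12 6 -6 → min -6
6 -6 10 → min -6
-6 10 11 → min -6
10 11 2 → min 2
11 2 1 → min 1
2 1 11 → min 1
1 11 2 → min 1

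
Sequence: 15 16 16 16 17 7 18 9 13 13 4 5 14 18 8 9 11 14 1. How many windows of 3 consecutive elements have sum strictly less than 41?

[15, 16, 16] → sum 47
[16, 16, 16] → sum 48
[16, 16, 17] → sum 49
[16, 17, 7] → sum 40  < 41 ✓
[17, 7, 18] → sum 42
[7, 18, 9] → sum 34  < 41 ✓
[18, 9, 13] → sum 40  < 41 ✓
[9, 13, 13] → sum 35  < 41 ✓
[13, 13, 4] → sum 30  < 41 ✓
[13, 4, 5] → sum 22  < 41 ✓
[4, 5, 14] → sum 23  < 41 ✓
[5, 14, 18] → sum 37  < 41 ✓
[14, 18, 8] → sum 40  < 41 ✓
[18, 8, 9] → sum 35  < 41 ✓
[8, 9, 11] → sum 28  < 41 ✓
[9, 11, 14] → sum 34  < 41 ✓
[11, 14, 1] → sum 26  < 41 ✓
13 windows satisfy the condition.

13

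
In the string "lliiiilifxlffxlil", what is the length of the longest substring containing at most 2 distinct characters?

add l: window [l] (1 distinct), len 1
add l: window [l, l] (1 distinct), len 2
add i: window [l, l, i] (2 distinct), len 3
add i: window [l, l, i, i] (2 distinct), len 4
add i: window [l, l, i, i, i] (2 distinct), len 5
add i: window [l, l, i, i, i, i] (2 distinct), len 6
add l: window [l, l, i, i, i, i, l] (2 distinct), len 7
add i: window [l, l, i, i, i, i, l, i] (2 distinct), len 8
add f: window [i, f] (2 distinct), len 2
add x: window [f, x] (2 distinct), len 2
add l: window [x, l] (2 distinct), len 2
add f: window [l, f] (2 distinct), len 2
add f: window [l, f, f] (2 distinct), len 3
add x: window [f, f, x] (2 distinct), len 3
add l: window [x, l] (2 distinct), len 2
add i: window [l, i] (2 distinct), len 2
add l: window [l, i, l] (2 distinct), len 3
Longest length with ≤2 distinct: 8.

8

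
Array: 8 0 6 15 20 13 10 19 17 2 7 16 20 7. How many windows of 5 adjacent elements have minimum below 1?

2

8 0 6 15 20 → min 0  < 1 ✓
0 6 15 20 13 → min 0  < 1 ✓
6 15 20 13 10 → min 6
15 20 13 10 19 → min 10
20 13 10 19 17 → min 10
13 10 19 17 2 → min 2
10 19 17 2 7 → min 2
19 17 2 7 16 → min 2
17 2 7 16 20 → min 2
2 7 16 20 7 → min 2
2 windows satisfy the condition.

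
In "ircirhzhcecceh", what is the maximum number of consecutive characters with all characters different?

5

add i: [i] len 1
add r: [i, r] len 2
add c: [i, r, c] len 3
add i (repeat i, move left end past it): [r, c, i] len 3
add r (repeat r, move left end past it): [c, i, r] len 3
add h: [c, i, r, h] len 4
add z: [c, i, r, h, z] len 5
add h (repeat h, move left end past it): [z, h] len 2
add c: [z, h, c] len 3
add e: [z, h, c, e] len 4
add c (repeat c, move left end past it): [e, c] len 2
add c (repeat c, move left end past it): [c] len 1
add e: [c, e] len 2
add h: [c, e, h] len 3
Longest all-distinct length: 5.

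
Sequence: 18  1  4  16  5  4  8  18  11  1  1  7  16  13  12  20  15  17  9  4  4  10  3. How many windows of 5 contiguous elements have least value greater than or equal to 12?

2

18 1 4 16 5 → min 1
1 4 16 5 4 → min 1
4 16 5 4 8 → min 4
16 5 4 8 18 → min 4
5 4 8 18 11 → min 4
4 8 18 11 1 → min 1
8 18 11 1 1 → min 1
18 11 1 1 7 → min 1
11 1 1 7 16 → min 1
1 1 7 16 13 → min 1
1 7 16 13 12 → min 1
7 16 13 12 20 → min 7
16 13 12 20 15 → min 12  ≥ 12 ✓
13 12 20 15 17 → min 12  ≥ 12 ✓
12 20 15 17 9 → min 9
20 15 17 9 4 → min 4
15 17 9 4 4 → min 4
17 9 4 4 10 → min 4
9 4 4 10 3 → min 3
2 windows satisfy the condition.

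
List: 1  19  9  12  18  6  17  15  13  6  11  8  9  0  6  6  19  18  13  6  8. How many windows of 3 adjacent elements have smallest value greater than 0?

(1, 19, 9) → min 1  > 0 ✓
(19, 9, 12) → min 9  > 0 ✓
(9, 12, 18) → min 9  > 0 ✓
(12, 18, 6) → min 6  > 0 ✓
(18, 6, 17) → min 6  > 0 ✓
(6, 17, 15) → min 6  > 0 ✓
(17, 15, 13) → min 13  > 0 ✓
(15, 13, 6) → min 6  > 0 ✓
(13, 6, 11) → min 6  > 0 ✓
(6, 11, 8) → min 6  > 0 ✓
(11, 8, 9) → min 8  > 0 ✓
(8, 9, 0) → min 0
(9, 0, 6) → min 0
(0, 6, 6) → min 0
(6, 6, 19) → min 6  > 0 ✓
(6, 19, 18) → min 6  > 0 ✓
(19, 18, 13) → min 13  > 0 ✓
(18, 13, 6) → min 6  > 0 ✓
(13, 6, 8) → min 6  > 0 ✓
16 windows satisfy the condition.

16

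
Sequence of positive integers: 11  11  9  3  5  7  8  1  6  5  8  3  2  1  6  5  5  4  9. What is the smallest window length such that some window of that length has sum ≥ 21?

2

Extend right; whenever the sum reaches 21, record the length and shrink from the left:
add 11: running sum 11 < 21
end 1: [11, 11] sum 22, len 2
end 2: [11, 11, 9] sum 31, len 3
end 3: [11, 9, 3] sum 23, len 3
end 4: [11, 9, 3, 5] sum 28, len 4
end 5: [9, 3, 5, 7] sum 24, len 4
end 6: [3, 5, 7, 8] sum 23, len 4
end 7: [5, 7, 8, 1] sum 21, len 4
end 8: [7, 8, 1, 6] sum 22, len 4
end 9: [7, 8, 1, 6, 5] sum 27, len 5
end 10: [8, 1, 6, 5, 8] sum 28, len 5
end 11: [6, 5, 8, 3] sum 22, len 4
end 12: [6, 5, 8, 3, 2] sum 24, len 5
end 13: [6, 5, 8, 3, 2, 1] sum 25, len 6
end 14: [5, 8, 3, 2, 1, 6] sum 25, len 6
end 15: [8, 3, 2, 1, 6, 5] sum 25, len 6
end 16: [3, 2, 1, 6, 5, 5] sum 22, len 6
end 17: [1, 6, 5, 5, 4] sum 21, len 5
end 18: [5, 5, 4, 9] sum 23, len 4
Shortest qualifying length: 2.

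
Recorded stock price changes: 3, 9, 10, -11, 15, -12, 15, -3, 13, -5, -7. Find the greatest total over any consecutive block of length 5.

28

(3, 9, 10, -11, 15) → sum 26
(9, 10, -11, 15, -12) → sum 11
(10, -11, 15, -12, 15) → sum 17
(-11, 15, -12, 15, -3) → sum 4
(15, -12, 15, -3, 13) → sum 28
(-12, 15, -3, 13, -5) → sum 8
(15, -3, 13, -5, -7) → sum 13
Greatest of these is 28.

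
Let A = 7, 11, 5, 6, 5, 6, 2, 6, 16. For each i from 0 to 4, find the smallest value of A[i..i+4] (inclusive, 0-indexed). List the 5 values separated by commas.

5, 5, 2, 2, 2

[7, 11, 5, 6, 5] → min 5
[11, 5, 6, 5, 6] → min 5
[5, 6, 5, 6, 2] → min 2
[6, 5, 6, 2, 6] → min 2
[5, 6, 2, 6, 16] → min 2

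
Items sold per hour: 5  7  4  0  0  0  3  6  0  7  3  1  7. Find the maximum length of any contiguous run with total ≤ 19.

8

[5] sum 5 len 1
[5, 7] sum 12 len 2
[5, 7, 4] sum 16 len 3
[5, 7, 4, 0] sum 16 len 4
[5, 7, 4, 0, 0] sum 16 len 5
[5, 7, 4, 0, 0, 0] sum 16 len 6
[5, 7, 4, 0, 0, 0, 3] sum 19 len 7
[4, 0, 0, 0, 3, 6] sum 13 len 6
[4, 0, 0, 0, 3, 6, 0] sum 13 len 7
[0, 0, 0, 3, 6, 0, 7] sum 16 len 7
[0, 0, 0, 3, 6, 0, 7, 3] sum 19 len 8
[6, 0, 7, 3, 1] sum 17 len 5
[0, 7, 3, 1, 7] sum 18 len 5
Longest length seen: 8.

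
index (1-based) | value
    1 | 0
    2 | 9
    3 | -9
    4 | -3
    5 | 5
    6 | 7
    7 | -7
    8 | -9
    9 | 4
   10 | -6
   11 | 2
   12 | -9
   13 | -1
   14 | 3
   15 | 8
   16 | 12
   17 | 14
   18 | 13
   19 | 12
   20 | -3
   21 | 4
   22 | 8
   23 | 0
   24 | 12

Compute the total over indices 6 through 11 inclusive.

-9

Elements at indices 6..11: 7, -7, -9, 4, -6, 2
sum(7, -7, -9, 4, -6, 2) = -9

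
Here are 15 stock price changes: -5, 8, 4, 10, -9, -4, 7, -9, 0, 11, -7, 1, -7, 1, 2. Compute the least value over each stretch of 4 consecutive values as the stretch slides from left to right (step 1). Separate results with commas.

(-5, 8, 4, 10) → min -5
(8, 4, 10, -9) → min -9
(4, 10, -9, -4) → min -9
(10, -9, -4, 7) → min -9
(-9, -4, 7, -9) → min -9
(-4, 7, -9, 0) → min -9
(7, -9, 0, 11) → min -9
(-9, 0, 11, -7) → min -9
(0, 11, -7, 1) → min -7
(11, -7, 1, -7) → min -7
(-7, 1, -7, 1) → min -7
(1, -7, 1, 2) → min -7

-5, -9, -9, -9, -9, -9, -9, -9, -7, -7, -7, -7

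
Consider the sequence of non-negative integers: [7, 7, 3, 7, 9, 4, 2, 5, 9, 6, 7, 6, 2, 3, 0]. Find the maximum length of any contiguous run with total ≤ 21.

5

add 7: [7] sum 7, len 1
add 7: [7, 7] sum 14, len 2
add 3: [7, 7, 3] sum 17, len 3
add 7: [7, 3, 7] sum 17, len 3
add 9: [3, 7, 9] sum 19, len 3
add 4: [7, 9, 4] sum 20, len 3
add 2: [9, 4, 2] sum 15, len 3
add 5: [9, 4, 2, 5] sum 20, len 4
add 9: [4, 2, 5, 9] sum 20, len 4
add 6: [5, 9, 6] sum 20, len 3
add 7: [6, 7] sum 13, len 2
add 6: [6, 7, 6] sum 19, len 3
add 2: [6, 7, 6, 2] sum 21, len 4
add 3: [7, 6, 2, 3] sum 18, len 4
add 0: [7, 6, 2, 3, 0] sum 18, len 5
Longest length seen: 5.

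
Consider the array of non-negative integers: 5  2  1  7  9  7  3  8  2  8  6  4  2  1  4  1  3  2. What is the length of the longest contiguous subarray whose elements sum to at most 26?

8

add 5: [5] sum 5, len 1
add 2: [5, 2] sum 7, len 2
add 1: [5, 2, 1] sum 8, len 3
add 7: [5, 2, 1, 7] sum 15, len 4
add 9: [5, 2, 1, 7, 9] sum 24, len 5
add 7: [2, 1, 7, 9, 7] sum 26, len 5
add 3: [7, 9, 7, 3] sum 26, len 4
add 8: [7, 3, 8] sum 18, len 3
add 2: [7, 3, 8, 2] sum 20, len 4
add 8: [3, 8, 2, 8] sum 21, len 4
add 6: [8, 2, 8, 6] sum 24, len 4
add 4: [2, 8, 6, 4] sum 20, len 4
add 2: [2, 8, 6, 4, 2] sum 22, len 5
add 1: [2, 8, 6, 4, 2, 1] sum 23, len 6
add 4: [8, 6, 4, 2, 1, 4] sum 25, len 6
add 1: [8, 6, 4, 2, 1, 4, 1] sum 26, len 7
add 3: [6, 4, 2, 1, 4, 1, 3] sum 21, len 7
add 2: [6, 4, 2, 1, 4, 1, 3, 2] sum 23, len 8
Longest length seen: 8.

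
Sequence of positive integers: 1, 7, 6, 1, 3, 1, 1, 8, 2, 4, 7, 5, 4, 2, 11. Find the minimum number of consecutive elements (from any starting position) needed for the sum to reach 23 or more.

add 1: running sum 1 < 23
add 7: running sum 8 < 23
add 6: running sum 14 < 23
add 1: running sum 15 < 23
add 3: running sum 18 < 23
add 1: running sum 19 < 23
add 1: running sum 20 < 23
end 7: [7, 6, 1, 3, 1, 1, 8] sum 27, len 7
end 8: [7, 6, 1, 3, 1, 1, 8, 2] sum 29, len 8
end 9: [6, 1, 3, 1, 1, 8, 2, 4] sum 26, len 8
end 10: [1, 1, 8, 2, 4, 7] sum 23, len 6
end 11: [8, 2, 4, 7, 5] sum 26, len 5
end 12: [8, 2, 4, 7, 5, 4] sum 30, len 6
end 13: [2, 4, 7, 5, 4, 2] sum 24, len 6
end 14: [7, 5, 4, 2, 11] sum 29, len 5
Shortest qualifying length: 5.

5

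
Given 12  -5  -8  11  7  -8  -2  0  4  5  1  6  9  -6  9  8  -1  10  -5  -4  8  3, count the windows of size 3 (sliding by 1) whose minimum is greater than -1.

4

(12, -5, -8) → min -8
(-5, -8, 11) → min -8
(-8, 11, 7) → min -8
(11, 7, -8) → min -8
(7, -8, -2) → min -8
(-8, -2, 0) → min -8
(-2, 0, 4) → min -2
(0, 4, 5) → min 0  > -1 ✓
(4, 5, 1) → min 1  > -1 ✓
(5, 1, 6) → min 1  > -1 ✓
(1, 6, 9) → min 1  > -1 ✓
(6, 9, -6) → min -6
(9, -6, 9) → min -6
(-6, 9, 8) → min -6
(9, 8, -1) → min -1
(8, -1, 10) → min -1
(-1, 10, -5) → min -5
(10, -5, -4) → min -5
(-5, -4, 8) → min -5
(-4, 8, 3) → min -4
4 windows satisfy the condition.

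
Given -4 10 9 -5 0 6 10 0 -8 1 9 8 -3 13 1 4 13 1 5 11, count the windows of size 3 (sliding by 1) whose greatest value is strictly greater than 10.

7

[-4, 10, 9] → max 10
[10, 9, -5] → max 10
[9, -5, 0] → max 9
[-5, 0, 6] → max 6
[0, 6, 10] → max 10
[6, 10, 0] → max 10
[10, 0, -8] → max 10
[0, -8, 1] → max 1
[-8, 1, 9] → max 9
[1, 9, 8] → max 9
[9, 8, -3] → max 9
[8, -3, 13] → max 13  > 10 ✓
[-3, 13, 1] → max 13  > 10 ✓
[13, 1, 4] → max 13  > 10 ✓
[1, 4, 13] → max 13  > 10 ✓
[4, 13, 1] → max 13  > 10 ✓
[13, 1, 5] → max 13  > 10 ✓
[1, 5, 11] → max 11  > 10 ✓
7 windows satisfy the condition.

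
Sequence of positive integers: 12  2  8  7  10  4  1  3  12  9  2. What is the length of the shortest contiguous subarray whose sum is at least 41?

add 12: running sum 12 < 41
add 2: running sum 14 < 41
add 8: running sum 22 < 41
add 7: running sum 29 < 41
add 10: running sum 39 < 41
add 4: shortest ending here [12, 2, 8, 7, 10, 4] sum 43, len 6
add 1: shortest ending here [12, 2, 8, 7, 10, 4, 1] sum 44, len 7
add 3: shortest ending here [12, 2, 8, 7, 10, 4, 1, 3] sum 47, len 8
add 12: shortest ending here [8, 7, 10, 4, 1, 3, 12] sum 45, len 7
add 9: shortest ending here [7, 10, 4, 1, 3, 12, 9] sum 46, len 7
add 2: shortest ending here [10, 4, 1, 3, 12, 9, 2] sum 41, len 7
Shortest qualifying length: 6.

6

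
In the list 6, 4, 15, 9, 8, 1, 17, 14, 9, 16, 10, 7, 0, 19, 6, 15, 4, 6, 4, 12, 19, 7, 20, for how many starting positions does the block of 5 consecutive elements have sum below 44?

6

[6, 4, 15, 9, 8] → sum 42  < 44 ✓
[4, 15, 9, 8, 1] → sum 37  < 44 ✓
[15, 9, 8, 1, 17] → sum 50
[9, 8, 1, 17, 14] → sum 49
[8, 1, 17, 14, 9] → sum 49
[1, 17, 14, 9, 16] → sum 57
[17, 14, 9, 16, 10] → sum 66
[14, 9, 16, 10, 7] → sum 56
[9, 16, 10, 7, 0] → sum 42  < 44 ✓
[16, 10, 7, 0, 19] → sum 52
[10, 7, 0, 19, 6] → sum 42  < 44 ✓
[7, 0, 19, 6, 15] → sum 47
[0, 19, 6, 15, 4] → sum 44
[19, 6, 15, 4, 6] → sum 50
[6, 15, 4, 6, 4] → sum 35  < 44 ✓
[15, 4, 6, 4, 12] → sum 41  < 44 ✓
[4, 6, 4, 12, 19] → sum 45
[6, 4, 12, 19, 7] → sum 48
[4, 12, 19, 7, 20] → sum 62
6 windows satisfy the condition.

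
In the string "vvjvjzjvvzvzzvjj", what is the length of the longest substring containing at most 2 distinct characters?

7

add v: window [v] (1 distinct), len 1
add v: window [v, v] (1 distinct), len 2
add j: window [v, v, j] (2 distinct), len 3
add v: window [v, v, j, v] (2 distinct), len 4
add j: window [v, v, j, v, j] (2 distinct), len 5
add z: window [j, z] (2 distinct), len 2
add j: window [j, z, j] (2 distinct), len 3
add v: window [j, v] (2 distinct), len 2
add v: window [j, v, v] (2 distinct), len 3
add z: window [v, v, z] (2 distinct), len 3
add v: window [v, v, z, v] (2 distinct), len 4
add z: window [v, v, z, v, z] (2 distinct), len 5
add z: window [v, v, z, v, z, z] (2 distinct), len 6
add v: window [v, v, z, v, z, z, v] (2 distinct), len 7
add j: window [v, j] (2 distinct), len 2
add j: window [v, j, j] (2 distinct), len 3
Longest length with ≤2 distinct: 7.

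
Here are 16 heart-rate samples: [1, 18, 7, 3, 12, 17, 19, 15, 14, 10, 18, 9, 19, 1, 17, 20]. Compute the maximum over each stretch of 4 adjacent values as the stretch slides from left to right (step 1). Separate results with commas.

18, 18, 17, 19, 19, 19, 19, 18, 18, 19, 19, 19, 20

[1, 18, 7, 3] → max 18
[18, 7, 3, 12] → max 18
[7, 3, 12, 17] → max 17
[3, 12, 17, 19] → max 19
[12, 17, 19, 15] → max 19
[17, 19, 15, 14] → max 19
[19, 15, 14, 10] → max 19
[15, 14, 10, 18] → max 18
[14, 10, 18, 9] → max 18
[10, 18, 9, 19] → max 19
[18, 9, 19, 1] → max 19
[9, 19, 1, 17] → max 19
[19, 1, 17, 20] → max 20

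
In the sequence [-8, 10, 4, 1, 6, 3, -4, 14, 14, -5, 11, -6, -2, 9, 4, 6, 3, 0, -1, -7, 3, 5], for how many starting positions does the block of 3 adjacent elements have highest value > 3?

-8 10 4 → max 10  > 3 ✓
10 4 1 → max 10  > 3 ✓
4 1 6 → max 6  > 3 ✓
1 6 3 → max 6  > 3 ✓
6 3 -4 → max 6  > 3 ✓
3 -4 14 → max 14  > 3 ✓
-4 14 14 → max 14  > 3 ✓
14 14 -5 → max 14  > 3 ✓
14 -5 11 → max 14  > 3 ✓
-5 11 -6 → max 11  > 3 ✓
11 -6 -2 → max 11  > 3 ✓
-6 -2 9 → max 9  > 3 ✓
-2 9 4 → max 9  > 3 ✓
9 4 6 → max 9  > 3 ✓
4 6 3 → max 6  > 3 ✓
6 3 0 → max 6  > 3 ✓
3 0 -1 → max 3
0 -1 -7 → max 0
-1 -7 3 → max 3
-7 3 5 → max 5  > 3 ✓
17 windows satisfy the condition.

17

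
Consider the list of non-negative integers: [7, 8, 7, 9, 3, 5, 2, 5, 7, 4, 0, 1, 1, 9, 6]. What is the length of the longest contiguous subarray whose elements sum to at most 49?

Extend to the right; shrink from the left whenever the sum exceeds 49:
→ 7: sum 7, len 1
→ 8: sum 15, len 2
→ 7: sum 22, len 3
→ 9: sum 31, len 4
→ 3: sum 34, len 5
→ 5: sum 39, len 6
→ 2: sum 41, len 7
→ 5: sum 46, len 8
→ 7 (dropped 7): sum 46, len 8
→ 4 (dropped 8): sum 42, len 8
→ 0: sum 42, len 9
→ 1: sum 43, len 10
→ 1: sum 44, len 11
→ 9 (dropped 7): sum 46, len 11
→ 6 (dropped 9): sum 43, len 11
Longest length seen: 11.

11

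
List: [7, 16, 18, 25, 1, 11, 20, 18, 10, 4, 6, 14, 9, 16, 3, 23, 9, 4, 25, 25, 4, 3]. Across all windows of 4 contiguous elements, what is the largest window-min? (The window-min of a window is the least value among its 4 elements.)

Window mins for each of the 19 positions:
7 16 18 25 → min 7
16 18 25 1 → min 1
18 25 1 11 → min 1
25 1 11 20 → min 1
1 11 20 18 → min 1
11 20 18 10 → min 10
20 18 10 4 → min 4
18 10 4 6 → min 4
10 4 6 14 → min 4
4 6 14 9 → min 4
6 14 9 16 → min 6
14 9 16 3 → min 3
9 16 3 23 → min 3
16 3 23 9 → min 3
3 23 9 4 → min 3
23 9 4 25 → min 4
9 4 25 25 → min 4
4 25 25 4 → min 4
25 25 4 3 → min 3
Largest of these is 10.

10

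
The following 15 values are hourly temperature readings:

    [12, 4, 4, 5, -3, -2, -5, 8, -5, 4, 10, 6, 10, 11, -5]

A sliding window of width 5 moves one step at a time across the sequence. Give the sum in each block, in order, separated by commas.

22, 8, -1, 3, -7, 0, 12, 23, 25, 41, 32

(12, 4, 4, 5, -3) → sum 22
(4, 4, 5, -3, -2) → sum 8
(4, 5, -3, -2, -5) → sum -1
(5, -3, -2, -5, 8) → sum 3
(-3, -2, -5, 8, -5) → sum -7
(-2, -5, 8, -5, 4) → sum 0
(-5, 8, -5, 4, 10) → sum 12
(8, -5, 4, 10, 6) → sum 23
(-5, 4, 10, 6, 10) → sum 25
(4, 10, 6, 10, 11) → sum 41
(10, 6, 10, 11, -5) → sum 32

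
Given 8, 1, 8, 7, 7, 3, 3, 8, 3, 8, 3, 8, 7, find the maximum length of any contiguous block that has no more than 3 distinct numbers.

Extend right; when distinct count exceeds 3, shrink from the left:
add 8: window [8] (1 distinct), len 1
add 1: window [8, 1] (2 distinct), len 2
add 8: window [8, 1, 8] (2 distinct), len 3
add 7: window [8, 1, 8, 7] (3 distinct), len 4
add 7: window [8, 1, 8, 7, 7] (3 distinct), len 5
add 3: window [8, 7, 7, 3] (3 distinct), len 4
add 3: window [8, 7, 7, 3, 3] (3 distinct), len 5
add 8: window [8, 7, 7, 3, 3, 8] (3 distinct), len 6
add 3: window [8, 7, 7, 3, 3, 8, 3] (3 distinct), len 7
add 8: window [8, 7, 7, 3, 3, 8, 3, 8] (3 distinct), len 8
add 3: window [8, 7, 7, 3, 3, 8, 3, 8, 3] (3 distinct), len 9
add 8: window [8, 7, 7, 3, 3, 8, 3, 8, 3, 8] (3 distinct), len 10
add 7: window [8, 7, 7, 3, 3, 8, 3, 8, 3, 8, 7] (3 distinct), len 11
Longest length with ≤3 distinct: 11.

11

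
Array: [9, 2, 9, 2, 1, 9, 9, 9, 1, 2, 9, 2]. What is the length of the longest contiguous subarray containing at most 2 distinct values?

[9] 1 distinct, len 1
[9, 2] 2 distinct, len 2
[9, 2, 9] 2 distinct, len 3
[9, 2, 9, 2] 2 distinct, len 4
[2, 1] 2 distinct, len 2
[1, 9] 2 distinct, len 2
[1, 9, 9] 2 distinct, len 3
[1, 9, 9, 9] 2 distinct, len 4
[1, 9, 9, 9, 1] 2 distinct, len 5
[1, 2] 2 distinct, len 2
[2, 9] 2 distinct, len 2
[2, 9, 2] 2 distinct, len 3
Longest length with ≤2 distinct: 5.

5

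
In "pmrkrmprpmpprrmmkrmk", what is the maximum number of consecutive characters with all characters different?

[p] len 1
[p, m] len 2
[p, m, r] len 3
[p, m, r, k] len 4
[k, r] len 2
[k, r, m] len 3
[k, r, m, p] len 4
[m, p, r] len 3
[r, p] len 2
[r, p, m] len 3
[m, p] len 2
[p] len 1
[p, r] len 2
[r] len 1
[r, m] len 2
[m] len 1
[m, k] len 2
[m, k, r] len 3
[k, r, m] len 3
[r, m, k] len 3
Longest all-distinct length: 4.

4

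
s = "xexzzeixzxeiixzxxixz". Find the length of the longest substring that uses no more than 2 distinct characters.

4

Extend right; when distinct count exceeds 2, shrink from the left:
[x] 1 distinct, len 1
[x, e] 2 distinct, len 2
[x, e, x] 2 distinct, len 3
[x, z] 2 distinct, len 2
[x, z, z] 2 distinct, len 3
[z, z, e] 2 distinct, len 3
[e, i] 2 distinct, len 2
[i, x] 2 distinct, len 2
[x, z] 2 distinct, len 2
[x, z, x] 2 distinct, len 3
[x, e] 2 distinct, len 2
[e, i] 2 distinct, len 2
[e, i, i] 2 distinct, len 3
[i, i, x] 2 distinct, len 3
[x, z] 2 distinct, len 2
[x, z, x] 2 distinct, len 3
[x, z, x, x] 2 distinct, len 4
[x, x, i] 2 distinct, len 3
[x, x, i, x] 2 distinct, len 4
[x, z] 2 distinct, len 2
Longest length with ≤2 distinct: 4.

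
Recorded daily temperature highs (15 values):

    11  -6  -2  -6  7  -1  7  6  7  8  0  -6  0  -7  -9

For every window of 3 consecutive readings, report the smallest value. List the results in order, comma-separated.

-6, -6, -6, -6, -1, -1, 6, 6, 0, -6, -6, -7, -9

11 -6 -2 → min -6
-6 -2 -6 → min -6
-2 -6 7 → min -6
-6 7 -1 → min -6
7 -1 7 → min -1
-1 7 6 → min -1
7 6 7 → min 6
6 7 8 → min 6
7 8 0 → min 0
8 0 -6 → min -6
0 -6 0 → min -6
-6 0 -7 → min -7
0 -7 -9 → min -9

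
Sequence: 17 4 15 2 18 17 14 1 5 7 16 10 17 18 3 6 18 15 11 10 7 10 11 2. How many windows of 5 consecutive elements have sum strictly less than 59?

13

(17, 4, 15, 2, 18) → sum 56  < 59 ✓
(4, 15, 2, 18, 17) → sum 56  < 59 ✓
(15, 2, 18, 17, 14) → sum 66
(2, 18, 17, 14, 1) → sum 52  < 59 ✓
(18, 17, 14, 1, 5) → sum 55  < 59 ✓
(17, 14, 1, 5, 7) → sum 44  < 59 ✓
(14, 1, 5, 7, 16) → sum 43  < 59 ✓
(1, 5, 7, 16, 10) → sum 39  < 59 ✓
(5, 7, 16, 10, 17) → sum 55  < 59 ✓
(7, 16, 10, 17, 18) → sum 68
(16, 10, 17, 18, 3) → sum 64
(10, 17, 18, 3, 6) → sum 54  < 59 ✓
(17, 18, 3, 6, 18) → sum 62
(18, 3, 6, 18, 15) → sum 60
(3, 6, 18, 15, 11) → sum 53  < 59 ✓
(6, 18, 15, 11, 10) → sum 60
(18, 15, 11, 10, 7) → sum 61
(15, 11, 10, 7, 10) → sum 53  < 59 ✓
(11, 10, 7, 10, 11) → sum 49  < 59 ✓
(10, 7, 10, 11, 2) → sum 40  < 59 ✓
13 windows satisfy the condition.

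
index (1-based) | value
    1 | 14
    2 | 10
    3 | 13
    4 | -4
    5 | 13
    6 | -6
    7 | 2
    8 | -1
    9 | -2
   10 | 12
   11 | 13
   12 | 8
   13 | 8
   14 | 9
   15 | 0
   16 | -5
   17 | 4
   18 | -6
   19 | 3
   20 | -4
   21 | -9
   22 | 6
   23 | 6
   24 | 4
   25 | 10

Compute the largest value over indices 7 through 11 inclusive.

Elements at indices 7..11: 2, -1, -2, 12, 13
max(2, -1, -2, 12, 13) = 13

13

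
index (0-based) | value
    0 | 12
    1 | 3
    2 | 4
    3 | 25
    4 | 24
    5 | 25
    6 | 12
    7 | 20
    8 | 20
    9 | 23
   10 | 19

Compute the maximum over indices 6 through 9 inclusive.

Elements at indices 6..9: 12, 20, 20, 23
max(12, 20, 20, 23) = 23

23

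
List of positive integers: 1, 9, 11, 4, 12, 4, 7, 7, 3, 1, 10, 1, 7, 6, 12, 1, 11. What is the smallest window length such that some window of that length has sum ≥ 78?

13

add 1: running sum 1 < 78
add 9: running sum 10 < 78
add 11: running sum 21 < 78
add 4: running sum 25 < 78
add 12: running sum 37 < 78
add 4: running sum 41 < 78
add 7: running sum 48 < 78
add 7: running sum 55 < 78
add 3: running sum 58 < 78
add 1: running sum 59 < 78
add 10: running sum 69 < 78
add 1: running sum 70 < 78
add 7: running sum 77 < 78
end 13: [9, 11, 4, 12, 4, 7, 7, 3, 1, 10, 1, 7, 6] sum 82, len 13
end 14: [11, 4, 12, 4, 7, 7, 3, 1, 10, 1, 7, 6, 12] sum 85, len 13
end 15: [11, 4, 12, 4, 7, 7, 3, 1, 10, 1, 7, 6, 12, 1] sum 86, len 14
end 16: [12, 4, 7, 7, 3, 1, 10, 1, 7, 6, 12, 1, 11] sum 82, len 13
Shortest qualifying length: 13.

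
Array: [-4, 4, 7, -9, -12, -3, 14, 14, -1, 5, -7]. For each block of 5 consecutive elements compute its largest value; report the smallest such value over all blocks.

7

[-4, 4, 7, -9, -12] → max 7
[4, 7, -9, -12, -3] → max 7
[7, -9, -12, -3, 14] → max 14
[-9, -12, -3, 14, 14] → max 14
[-12, -3, 14, 14, -1] → max 14
[-3, 14, 14, -1, 5] → max 14
[14, 14, -1, 5, -7] → max 14
Smallest of these is 7.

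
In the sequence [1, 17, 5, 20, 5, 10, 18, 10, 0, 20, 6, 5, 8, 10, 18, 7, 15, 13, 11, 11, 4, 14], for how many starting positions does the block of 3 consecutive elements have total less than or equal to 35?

[1, 17, 5] → sum 23  ≤ 35 ✓
[17, 5, 20] → sum 42
[5, 20, 5] → sum 30  ≤ 35 ✓
[20, 5, 10] → sum 35  ≤ 35 ✓
[5, 10, 18] → sum 33  ≤ 35 ✓
[10, 18, 10] → sum 38
[18, 10, 0] → sum 28  ≤ 35 ✓
[10, 0, 20] → sum 30  ≤ 35 ✓
[0, 20, 6] → sum 26  ≤ 35 ✓
[20, 6, 5] → sum 31  ≤ 35 ✓
[6, 5, 8] → sum 19  ≤ 35 ✓
[5, 8, 10] → sum 23  ≤ 35 ✓
[8, 10, 18] → sum 36
[10, 18, 7] → sum 35  ≤ 35 ✓
[18, 7, 15] → sum 40
[7, 15, 13] → sum 35  ≤ 35 ✓
[15, 13, 11] → sum 39
[13, 11, 11] → sum 35  ≤ 35 ✓
[11, 11, 4] → sum 26  ≤ 35 ✓
[11, 4, 14] → sum 29  ≤ 35 ✓
15 windows satisfy the condition.

15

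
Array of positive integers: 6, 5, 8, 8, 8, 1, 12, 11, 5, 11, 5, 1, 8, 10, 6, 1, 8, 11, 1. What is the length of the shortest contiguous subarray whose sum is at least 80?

add 6: running sum 6 < 80
add 5: running sum 11 < 80
add 8: running sum 19 < 80
add 8: running sum 27 < 80
add 8: running sum 35 < 80
add 1: running sum 36 < 80
add 12: running sum 48 < 80
add 11: running sum 59 < 80
add 5: running sum 64 < 80
add 11: running sum 75 < 80
end 10: [6, 5, 8, 8, 8, 1, 12, 11, 5, 11, 5] sum 80, len 11
end 11: [6, 5, 8, 8, 8, 1, 12, 11, 5, 11, 5, 1] sum 81, len 12
end 12: [5, 8, 8, 8, 1, 12, 11, 5, 11, 5, 1, 8] sum 83, len 12
end 13: [8, 8, 1, 12, 11, 5, 11, 5, 1, 8, 10] sum 80, len 11
end 14: [8, 8, 1, 12, 11, 5, 11, 5, 1, 8, 10, 6] sum 86, len 12
end 15: [8, 8, 1, 12, 11, 5, 11, 5, 1, 8, 10, 6, 1] sum 87, len 13
end 16: [8, 1, 12, 11, 5, 11, 5, 1, 8, 10, 6, 1, 8] sum 87, len 13
end 17: [12, 11, 5, 11, 5, 1, 8, 10, 6, 1, 8, 11] sum 89, len 12
end 18: [12, 11, 5, 11, 5, 1, 8, 10, 6, 1, 8, 11, 1] sum 90, len 13
Shortest qualifying length: 11.

11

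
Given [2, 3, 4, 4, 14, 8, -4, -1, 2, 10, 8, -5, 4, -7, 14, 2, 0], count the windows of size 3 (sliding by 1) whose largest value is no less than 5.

(2, 3, 4) → max 4
(3, 4, 4) → max 4
(4, 4, 14) → max 14  ≥ 5 ✓
(4, 14, 8) → max 14  ≥ 5 ✓
(14, 8, -4) → max 14  ≥ 5 ✓
(8, -4, -1) → max 8  ≥ 5 ✓
(-4, -1, 2) → max 2
(-1, 2, 10) → max 10  ≥ 5 ✓
(2, 10, 8) → max 10  ≥ 5 ✓
(10, 8, -5) → max 10  ≥ 5 ✓
(8, -5, 4) → max 8  ≥ 5 ✓
(-5, 4, -7) → max 4
(4, -7, 14) → max 14  ≥ 5 ✓
(-7, 14, 2) → max 14  ≥ 5 ✓
(14, 2, 0) → max 14  ≥ 5 ✓
11 windows satisfy the condition.

11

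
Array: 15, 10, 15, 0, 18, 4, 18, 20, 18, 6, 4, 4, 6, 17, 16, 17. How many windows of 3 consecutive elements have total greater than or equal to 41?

4

15 10 15 → sum 40
10 15 0 → sum 25
15 0 18 → sum 33
0 18 4 → sum 22
18 4 18 → sum 40
4 18 20 → sum 42  ≥ 41 ✓
18 20 18 → sum 56  ≥ 41 ✓
20 18 6 → sum 44  ≥ 41 ✓
18 6 4 → sum 28
6 4 4 → sum 14
4 4 6 → sum 14
4 6 17 → sum 27
6 17 16 → sum 39
17 16 17 → sum 50  ≥ 41 ✓
4 windows satisfy the condition.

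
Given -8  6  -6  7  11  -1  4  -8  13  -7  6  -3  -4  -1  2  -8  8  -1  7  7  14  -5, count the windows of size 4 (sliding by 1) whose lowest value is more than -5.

5

-8 6 -6 7 → min -8
6 -6 7 11 → min -6
-6 7 11 -1 → min -6
7 11 -1 4 → min -1  > -5 ✓
11 -1 4 -8 → min -8
-1 4 -8 13 → min -8
4 -8 13 -7 → min -8
-8 13 -7 6 → min -8
13 -7 6 -3 → min -7
-7 6 -3 -4 → min -7
6 -3 -4 -1 → min -4  > -5 ✓
-3 -4 -1 2 → min -4  > -5 ✓
-4 -1 2 -8 → min -8
-1 2 -8 8 → min -8
2 -8 8 -1 → min -8
-8 8 -1 7 → min -8
8 -1 7 7 → min -1  > -5 ✓
-1 7 7 14 → min -1  > -5 ✓
7 7 14 -5 → min -5
5 windows satisfy the condition.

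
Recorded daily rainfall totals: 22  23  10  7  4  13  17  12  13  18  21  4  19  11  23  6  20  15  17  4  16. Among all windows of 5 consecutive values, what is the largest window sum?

81

Window sums for each of the 17 positions:
22 23 10 7 4 → sum 66
23 10 7 4 13 → sum 57
10 7 4 13 17 → sum 51
7 4 13 17 12 → sum 53
4 13 17 12 13 → sum 59
13 17 12 13 18 → sum 73
17 12 13 18 21 → sum 81
12 13 18 21 4 → sum 68
13 18 21 4 19 → sum 75
18 21 4 19 11 → sum 73
21 4 19 11 23 → sum 78
4 19 11 23 6 → sum 63
19 11 23 6 20 → sum 79
11 23 6 20 15 → sum 75
23 6 20 15 17 → sum 81
6 20 15 17 4 → sum 62
20 15 17 4 16 → sum 72
Largest of these is 81.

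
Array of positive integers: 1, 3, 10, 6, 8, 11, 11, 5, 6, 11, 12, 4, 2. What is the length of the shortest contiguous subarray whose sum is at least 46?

add 1: running sum 1 < 46
add 3: running sum 4 < 46
add 10: running sum 14 < 46
add 6: running sum 20 < 46
add 8: running sum 28 < 46
add 11: running sum 39 < 46
add 11: shortest ending here [10, 6, 8, 11, 11] sum 46, len 5
add 5: shortest ending here [10, 6, 8, 11, 11, 5] sum 51, len 6
add 6: shortest ending here [6, 8, 11, 11, 5, 6] sum 47, len 6
add 11: shortest ending here [8, 11, 11, 5, 6, 11] sum 52, len 6
add 12: shortest ending here [11, 11, 5, 6, 11, 12] sum 56, len 6
add 4: shortest ending here [11, 5, 6, 11, 12, 4] sum 49, len 6
add 2: shortest ending here [11, 5, 6, 11, 12, 4, 2] sum 51, len 7
Shortest qualifying length: 5.

5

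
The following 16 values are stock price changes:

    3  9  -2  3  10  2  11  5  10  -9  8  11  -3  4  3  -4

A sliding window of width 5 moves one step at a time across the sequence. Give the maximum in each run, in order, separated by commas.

3 9 -2 3 10 → max 10
9 -2 3 10 2 → max 10
-2 3 10 2 11 → max 11
3 10 2 11 5 → max 11
10 2 11 5 10 → max 11
2 11 5 10 -9 → max 11
11 5 10 -9 8 → max 11
5 10 -9 8 11 → max 11
10 -9 8 11 -3 → max 11
-9 8 11 -3 4 → max 11
8 11 -3 4 3 → max 11
11 -3 4 3 -4 → max 11

10, 10, 11, 11, 11, 11, 11, 11, 11, 11, 11, 11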